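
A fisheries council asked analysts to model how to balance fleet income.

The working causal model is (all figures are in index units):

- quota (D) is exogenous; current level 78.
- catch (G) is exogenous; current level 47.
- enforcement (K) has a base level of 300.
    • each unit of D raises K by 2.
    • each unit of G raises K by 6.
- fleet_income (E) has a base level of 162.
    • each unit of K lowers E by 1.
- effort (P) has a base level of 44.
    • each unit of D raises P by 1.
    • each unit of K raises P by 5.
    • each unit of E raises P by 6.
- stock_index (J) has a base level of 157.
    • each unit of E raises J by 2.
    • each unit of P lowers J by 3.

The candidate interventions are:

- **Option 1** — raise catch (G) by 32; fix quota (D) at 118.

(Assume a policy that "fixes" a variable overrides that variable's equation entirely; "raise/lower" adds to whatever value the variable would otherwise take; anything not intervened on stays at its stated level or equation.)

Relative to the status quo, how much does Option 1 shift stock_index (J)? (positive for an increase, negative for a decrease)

152

Baseline:
  D = 78
  G = 47
  K = 300 + 2·78 + 6·47 = 738
  E = 162 − 738 = -576
  P = 44 + 78 + 5·738 + 6·(-576) = 356
  J = 157 + 2·(-576) − 3·356 = -2063
Option 1 (G + 32, D := 118):
  D = 118
  G = 47 + 32 = 79
  K = 300 + 2·118 + 6·79 = 1010
  E = 162 − 1010 = -848
  P = 44 + 118 + 5·1010 + 6·(-848) = 124
  J = 157 + 2·(-848) − 3·124 = -1911
Change in J: -1911 − (-2063) = 152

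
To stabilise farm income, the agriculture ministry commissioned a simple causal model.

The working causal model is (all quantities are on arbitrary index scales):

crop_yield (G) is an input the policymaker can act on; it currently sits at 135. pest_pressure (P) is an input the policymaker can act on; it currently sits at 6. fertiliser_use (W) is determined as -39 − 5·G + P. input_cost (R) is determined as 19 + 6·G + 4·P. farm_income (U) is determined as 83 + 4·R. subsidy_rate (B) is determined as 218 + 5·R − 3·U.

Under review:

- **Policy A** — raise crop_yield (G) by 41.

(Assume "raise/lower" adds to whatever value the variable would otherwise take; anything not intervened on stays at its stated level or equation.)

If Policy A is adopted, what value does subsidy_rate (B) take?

Policy A (G + 41):
  G = 135 + 41 = 176
  P = 6
  R = 19 + 6·176 + 4·6 = 1099
  U = 83 + 4·1099 = 4479
  B = 218 + 5·1099 − 3·4479 = -7724

-7724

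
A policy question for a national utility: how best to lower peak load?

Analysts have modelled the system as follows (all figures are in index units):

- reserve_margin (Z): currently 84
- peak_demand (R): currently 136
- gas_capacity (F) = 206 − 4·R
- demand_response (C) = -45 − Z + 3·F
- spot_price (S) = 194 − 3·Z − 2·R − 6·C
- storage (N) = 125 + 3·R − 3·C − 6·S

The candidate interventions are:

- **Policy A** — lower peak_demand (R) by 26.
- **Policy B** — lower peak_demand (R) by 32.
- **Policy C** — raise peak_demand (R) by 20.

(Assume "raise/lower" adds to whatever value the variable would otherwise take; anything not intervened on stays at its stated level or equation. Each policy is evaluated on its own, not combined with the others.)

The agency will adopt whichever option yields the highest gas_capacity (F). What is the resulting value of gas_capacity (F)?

Policy A (R − 26):
  R = 136 − 26 = 110
  F = 206 − 4·110 = -234
Policy B (R − 32):
  R = 136 − 32 = 104
  F = 206 − 4·104 = -210
Policy C (R + 20):
  R = 136 + 20 = 156
  F = 206 − 4·156 = -418
Comparing — Policy A: F=-234, Policy B: F=-210, Policy C: F=-418. Highest is -210 (Policy B).

-210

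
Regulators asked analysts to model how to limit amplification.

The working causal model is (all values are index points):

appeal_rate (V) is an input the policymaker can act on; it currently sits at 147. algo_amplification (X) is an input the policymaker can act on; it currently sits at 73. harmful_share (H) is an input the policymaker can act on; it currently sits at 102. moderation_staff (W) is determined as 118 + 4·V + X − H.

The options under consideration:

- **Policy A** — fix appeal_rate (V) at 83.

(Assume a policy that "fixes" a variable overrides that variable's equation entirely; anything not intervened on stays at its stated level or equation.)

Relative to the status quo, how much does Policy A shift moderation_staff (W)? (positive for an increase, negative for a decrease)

-256

Baseline:
  V = 147
  X = 73
  H = 102
  W = 118 + 4·147 + 73 − 102 = 677
Policy A (V := 83):
  V = 83
  X = 73
  H = 102
  W = 118 + 4·83 + 73 − 102 = 421
Change in W: 421 − 677 = -256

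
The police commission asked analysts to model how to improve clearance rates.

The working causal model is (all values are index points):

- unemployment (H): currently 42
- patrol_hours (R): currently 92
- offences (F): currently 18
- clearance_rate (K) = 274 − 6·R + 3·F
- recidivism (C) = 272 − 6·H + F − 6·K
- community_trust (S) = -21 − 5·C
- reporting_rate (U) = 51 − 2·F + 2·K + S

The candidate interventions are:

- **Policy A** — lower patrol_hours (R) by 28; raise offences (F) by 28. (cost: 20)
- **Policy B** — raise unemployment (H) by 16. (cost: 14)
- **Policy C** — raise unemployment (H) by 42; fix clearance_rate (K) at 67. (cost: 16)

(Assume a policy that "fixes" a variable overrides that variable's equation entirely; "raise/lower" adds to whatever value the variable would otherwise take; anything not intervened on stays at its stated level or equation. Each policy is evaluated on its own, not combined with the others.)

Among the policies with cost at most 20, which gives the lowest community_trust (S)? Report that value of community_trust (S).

Policy A (R − 28, F + 28):
  H = 42
  R = 92 − 28 = 64
  F = 18 + 28 = 46
  K = 274 − 6·64 + 3·46 = 28
  C = 272 − 6·42 + 46 − 6·28 = -102
  S = -21 − 5·(-102) = 489
Policy B (H + 16):
  H = 42 + 16 = 58
  R = 92
  F = 18
  K = 274 − 6·92 + 3·18 = -224
  C = 272 − 6·58 + 18 − 6·(-224) = 1286
  S = -21 − 5·1286 = -6451
Policy C (H + 42, K := 67):
  H = 42 + 42 = 84
  R = 92
  F = 18
  K = 67
  C = 272 − 6·84 + 18 − 6·67 = -616
  S = -21 − 5·(-616) = 3059
Comparing — Policy A: S=489, Policy B: S=-6451, Policy C: S=3059. Lowest is -6451 (Policy B).

-6451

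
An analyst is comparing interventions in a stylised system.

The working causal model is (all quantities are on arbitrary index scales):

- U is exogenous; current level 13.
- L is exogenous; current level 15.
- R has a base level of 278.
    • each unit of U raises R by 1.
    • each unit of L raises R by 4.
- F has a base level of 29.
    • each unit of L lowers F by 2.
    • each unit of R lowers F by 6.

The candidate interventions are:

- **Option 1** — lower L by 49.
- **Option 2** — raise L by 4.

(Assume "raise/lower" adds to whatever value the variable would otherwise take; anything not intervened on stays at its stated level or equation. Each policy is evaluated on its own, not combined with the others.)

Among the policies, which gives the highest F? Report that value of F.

Option 1 (L − 49):
  U = 13
  L = 15 − 49 = -34
  R = 278 + 13 + 4·(-34) = 155
  F = 29 − 2·(-34) − 6·155 = -833
Option 2 (L + 4):
  U = 13
  L = 15 + 4 = 19
  R = 278 + 13 + 4·19 = 367
  F = 29 − 2·19 − 6·367 = -2211
Comparing — Option 1: F=-833, Option 2: F=-2211. Highest is -833 (Option 1).

-833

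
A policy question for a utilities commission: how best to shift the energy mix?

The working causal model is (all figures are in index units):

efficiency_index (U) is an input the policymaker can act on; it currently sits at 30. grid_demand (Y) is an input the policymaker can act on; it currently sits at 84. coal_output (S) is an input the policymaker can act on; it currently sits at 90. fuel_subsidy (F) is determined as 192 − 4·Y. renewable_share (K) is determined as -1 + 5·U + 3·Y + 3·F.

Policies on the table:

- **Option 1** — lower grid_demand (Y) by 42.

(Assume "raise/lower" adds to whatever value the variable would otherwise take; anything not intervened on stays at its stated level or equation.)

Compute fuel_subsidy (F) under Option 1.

Option 1 (Y − 42):
  Y = 84 − 42 = 42
  F = 192 − 4·42 = 24

24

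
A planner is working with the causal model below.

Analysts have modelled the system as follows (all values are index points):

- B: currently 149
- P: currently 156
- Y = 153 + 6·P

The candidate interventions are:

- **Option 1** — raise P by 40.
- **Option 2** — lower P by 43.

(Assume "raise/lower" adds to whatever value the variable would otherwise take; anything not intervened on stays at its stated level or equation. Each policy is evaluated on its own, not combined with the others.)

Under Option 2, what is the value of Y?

831

Option 2 (P − 43):
  P = 156 − 43 = 113
  Y = 153 + 6·113 = 831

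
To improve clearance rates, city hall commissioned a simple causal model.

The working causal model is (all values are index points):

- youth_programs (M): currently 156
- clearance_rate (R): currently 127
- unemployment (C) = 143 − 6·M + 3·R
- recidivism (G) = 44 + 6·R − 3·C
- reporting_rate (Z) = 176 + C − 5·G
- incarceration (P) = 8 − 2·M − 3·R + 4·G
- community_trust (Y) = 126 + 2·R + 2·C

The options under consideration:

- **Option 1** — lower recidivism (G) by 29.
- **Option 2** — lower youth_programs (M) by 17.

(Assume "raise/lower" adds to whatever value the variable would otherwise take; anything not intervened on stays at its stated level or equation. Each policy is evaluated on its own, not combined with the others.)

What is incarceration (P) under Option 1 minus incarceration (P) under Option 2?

Option 1 (G − 29):
  M = 156
  R = 127
  C = 143 − 6·156 + 3·127 = -412
  G = 44 + 6·127 − 3·(-412) (−29 from intervention) = 2013
  P = 8 − 2·156 − 3·127 + 4·2013 = 7367
Option 2 (M − 17):
  M = 156 − 17 = 139
  R = 127
  C = 143 − 6·139 + 3·127 = -310
  G = 44 + 6·127 − 3·(-310) = 1736
  P = 8 − 2·139 − 3·127 + 4·1736 = 6293
P: 7367 − 6293 = 1074

1074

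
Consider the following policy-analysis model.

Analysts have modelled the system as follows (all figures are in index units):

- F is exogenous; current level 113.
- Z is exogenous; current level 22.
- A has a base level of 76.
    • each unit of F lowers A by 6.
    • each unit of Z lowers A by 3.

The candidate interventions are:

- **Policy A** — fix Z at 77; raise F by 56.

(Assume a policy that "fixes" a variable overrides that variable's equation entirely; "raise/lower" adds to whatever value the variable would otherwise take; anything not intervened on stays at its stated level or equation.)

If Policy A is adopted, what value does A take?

Policy A (Z := 77, F + 56):
  F = 113 + 56 = 169
  Z = 77
  A = 76 − 6·169 − 3·77 = -1169

-1169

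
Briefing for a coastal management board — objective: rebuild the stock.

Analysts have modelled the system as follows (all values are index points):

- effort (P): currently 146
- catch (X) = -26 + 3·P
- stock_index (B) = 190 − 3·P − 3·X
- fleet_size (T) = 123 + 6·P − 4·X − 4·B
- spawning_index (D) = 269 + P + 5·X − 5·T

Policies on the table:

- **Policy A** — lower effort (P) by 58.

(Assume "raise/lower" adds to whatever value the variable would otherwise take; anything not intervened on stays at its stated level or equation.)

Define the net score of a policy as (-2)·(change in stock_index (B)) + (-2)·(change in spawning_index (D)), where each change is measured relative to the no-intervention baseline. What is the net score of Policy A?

Baseline:
  P = 146
  X = -26 + 3·146 = 412
  B = 190 − 3·146 − 3·412 = -1484
  T = 123 + 6·146 − 4·412 − 4·(-1484) = 5287
  D = 269 + 146 + 5·412 − 5·5287 = -23960
Policy A (P − 58):
  P = 146 − 58 = 88
  X = -26 + 3·88 = 238
  B = 190 − 3·88 − 3·238 = -788
  T = 123 + 6·88 − 4·238 − 4·(-788) = 2851
  D = 269 + 88 + 5·238 − 5·2851 = -12708
ΔB = -788 − (-1484) = 696; ΔD = -12708 − (-23960) = 11252
Score = (-2)·696 + (-2)·11252 = -23896

-23896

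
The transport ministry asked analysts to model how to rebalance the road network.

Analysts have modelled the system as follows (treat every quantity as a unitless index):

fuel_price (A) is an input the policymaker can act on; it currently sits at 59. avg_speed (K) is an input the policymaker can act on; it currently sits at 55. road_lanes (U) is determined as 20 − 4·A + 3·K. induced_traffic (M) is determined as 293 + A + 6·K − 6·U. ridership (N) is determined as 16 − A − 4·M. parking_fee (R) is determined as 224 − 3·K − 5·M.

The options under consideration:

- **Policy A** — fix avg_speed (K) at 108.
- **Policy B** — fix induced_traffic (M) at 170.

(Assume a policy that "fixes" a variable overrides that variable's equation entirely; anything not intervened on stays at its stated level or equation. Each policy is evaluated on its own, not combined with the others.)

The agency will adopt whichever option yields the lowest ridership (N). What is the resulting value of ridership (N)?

-1451

Policy A (K := 108):
  A = 59
  K = 108
  U = 20 − 4·59 + 3·108 = 108
  M = 293 + 59 + 6·108 − 6·108 = 352
  N = 16 − 59 − 4·352 = -1451
Policy B (M := 170):
  A = 59
  K = 55
  U = 20 − 4·59 + 3·55 = -51
  M = 170
  N = 16 − 59 − 4·170 = -723
Comparing — Policy A: N=-1451, Policy B: N=-723. Lowest is -1451 (Policy A).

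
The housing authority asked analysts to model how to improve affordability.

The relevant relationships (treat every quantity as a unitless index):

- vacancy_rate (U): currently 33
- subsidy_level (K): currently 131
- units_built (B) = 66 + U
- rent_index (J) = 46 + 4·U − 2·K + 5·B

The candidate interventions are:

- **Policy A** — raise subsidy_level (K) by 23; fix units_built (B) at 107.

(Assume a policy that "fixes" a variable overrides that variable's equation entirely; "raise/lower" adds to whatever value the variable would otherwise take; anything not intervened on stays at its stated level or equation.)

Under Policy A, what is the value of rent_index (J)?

Policy A (K + 23, B := 107):
  U = 33
  K = 131 + 23 = 154
  B = 107
  J = 46 + 4·33 − 2·154 + 5·107 = 405

405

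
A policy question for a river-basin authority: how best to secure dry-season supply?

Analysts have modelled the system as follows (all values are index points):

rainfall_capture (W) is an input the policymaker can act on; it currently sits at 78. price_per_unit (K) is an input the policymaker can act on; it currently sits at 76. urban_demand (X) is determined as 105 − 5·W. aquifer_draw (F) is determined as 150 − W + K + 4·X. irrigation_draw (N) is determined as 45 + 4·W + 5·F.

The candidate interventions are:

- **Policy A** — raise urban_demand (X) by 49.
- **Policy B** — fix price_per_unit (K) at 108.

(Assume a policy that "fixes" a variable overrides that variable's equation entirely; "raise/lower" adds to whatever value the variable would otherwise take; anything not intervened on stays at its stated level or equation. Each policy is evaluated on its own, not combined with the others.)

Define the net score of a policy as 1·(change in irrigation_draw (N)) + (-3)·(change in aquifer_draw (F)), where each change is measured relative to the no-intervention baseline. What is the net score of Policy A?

392

Baseline:
  W = 78
  K = 76
  X = 105 − 5·78 = -285
  F = 150 − 78 + 76 + 4·(-285) = -992
  N = 45 + 4·78 + 5·(-992) = -4603
Policy A (X + 49):
  W = 78
  K = 76
  X = 105 − 5·78 (+49 from intervention) = -236
  F = 150 − 78 + 76 + 4·(-236) = -796
  N = 45 + 4·78 + 5·(-796) = -3623
ΔN = -3623 − (-4603) = 980; ΔF = -796 − (-992) = 196
Score = 1·980 + (-3)·196 = 392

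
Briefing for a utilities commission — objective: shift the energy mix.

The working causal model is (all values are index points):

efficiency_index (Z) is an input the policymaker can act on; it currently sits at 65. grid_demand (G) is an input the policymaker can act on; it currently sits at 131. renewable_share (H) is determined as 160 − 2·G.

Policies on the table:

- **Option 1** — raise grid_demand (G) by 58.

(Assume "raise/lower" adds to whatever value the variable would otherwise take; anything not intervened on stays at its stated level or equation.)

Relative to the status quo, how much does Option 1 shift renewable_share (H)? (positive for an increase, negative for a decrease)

-116

Baseline:
  G = 131
  H = 160 − 2·131 = -102
Option 1 (G + 58):
  G = 131 + 58 = 189
  H = 160 − 2·189 = -218
Change in H: -218 − (-102) = -116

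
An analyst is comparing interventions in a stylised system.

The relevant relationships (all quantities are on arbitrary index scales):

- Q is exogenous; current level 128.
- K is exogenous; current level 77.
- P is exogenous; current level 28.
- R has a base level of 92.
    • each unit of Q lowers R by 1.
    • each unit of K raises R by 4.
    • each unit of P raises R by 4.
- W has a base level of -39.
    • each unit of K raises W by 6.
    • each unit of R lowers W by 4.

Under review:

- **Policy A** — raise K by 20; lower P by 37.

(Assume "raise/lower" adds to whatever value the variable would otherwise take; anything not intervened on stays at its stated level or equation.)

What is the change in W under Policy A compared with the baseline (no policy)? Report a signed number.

392

Baseline:
  Q = 128
  K = 77
  P = 28
  R = 92 − 128 + 4·77 + 4·28 = 384
  W = -39 + 6·77 − 4·384 = -1113
Policy A (K + 20, P − 37):
  Q = 128
  K = 77 + 20 = 97
  P = 28 − 37 = -9
  R = 92 − 128 + 4·97 + 4·(-9) = 316
  W = -39 + 6·97 − 4·316 = -721
Change in W: -721 − (-1113) = 392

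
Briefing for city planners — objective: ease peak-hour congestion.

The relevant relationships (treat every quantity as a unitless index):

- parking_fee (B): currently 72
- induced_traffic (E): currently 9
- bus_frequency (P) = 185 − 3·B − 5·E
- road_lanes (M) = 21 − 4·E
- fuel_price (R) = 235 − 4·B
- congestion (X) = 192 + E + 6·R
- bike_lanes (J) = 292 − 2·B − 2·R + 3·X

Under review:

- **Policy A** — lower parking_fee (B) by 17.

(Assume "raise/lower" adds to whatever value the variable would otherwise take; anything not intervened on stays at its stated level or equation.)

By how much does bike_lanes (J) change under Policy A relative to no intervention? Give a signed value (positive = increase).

Baseline:
  B = 72
  E = 9
  R = 235 − 4·72 = -53
  X = 192 + 9 + 6·(-53) = -117
  J = 292 − 2·72 − 2·(-53) + 3·(-117) = -97
Policy A (B − 17):
  B = 72 − 17 = 55
  E = 9
  R = 235 − 4·55 = 15
  X = 192 + 9 + 6·15 = 291
  J = 292 − 2·55 − 2·15 + 3·291 = 1025
Change in J: 1025 − (-97) = 1122

1122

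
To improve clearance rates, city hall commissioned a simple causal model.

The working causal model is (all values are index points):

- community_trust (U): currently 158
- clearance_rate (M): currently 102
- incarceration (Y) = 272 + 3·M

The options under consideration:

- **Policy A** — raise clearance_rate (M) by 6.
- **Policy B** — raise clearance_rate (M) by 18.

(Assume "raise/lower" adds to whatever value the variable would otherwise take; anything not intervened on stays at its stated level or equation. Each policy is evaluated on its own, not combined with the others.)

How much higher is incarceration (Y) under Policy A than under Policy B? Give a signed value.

Policy A (M + 6):
  M = 102 + 6 = 108
  Y = 272 + 3·108 = 596
Policy B (M + 18):
  M = 102 + 18 = 120
  Y = 272 + 3·120 = 632
Y: 596 − 632 = -36

-36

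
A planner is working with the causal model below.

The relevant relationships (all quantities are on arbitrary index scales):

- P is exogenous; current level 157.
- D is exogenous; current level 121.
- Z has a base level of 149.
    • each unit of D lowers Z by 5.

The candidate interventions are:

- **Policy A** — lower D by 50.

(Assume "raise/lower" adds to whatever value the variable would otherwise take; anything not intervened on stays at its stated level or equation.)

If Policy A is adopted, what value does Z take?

Policy A (D − 50):
  D = 121 − 50 = 71
  Z = 149 − 5·71 = -206

-206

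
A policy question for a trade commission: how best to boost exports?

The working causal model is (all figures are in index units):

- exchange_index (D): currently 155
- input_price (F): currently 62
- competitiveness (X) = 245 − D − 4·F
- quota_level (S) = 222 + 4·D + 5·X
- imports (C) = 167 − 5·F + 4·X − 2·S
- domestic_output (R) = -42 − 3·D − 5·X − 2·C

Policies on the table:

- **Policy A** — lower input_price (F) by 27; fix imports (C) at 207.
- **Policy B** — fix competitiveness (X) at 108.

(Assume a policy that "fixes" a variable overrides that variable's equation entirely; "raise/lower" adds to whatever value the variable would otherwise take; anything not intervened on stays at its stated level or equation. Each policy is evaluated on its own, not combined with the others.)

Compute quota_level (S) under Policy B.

1382

Policy B (X := 108):
  D = 155
  F = 62
  X = 108
  S = 222 + 4·155 + 5·108 = 1382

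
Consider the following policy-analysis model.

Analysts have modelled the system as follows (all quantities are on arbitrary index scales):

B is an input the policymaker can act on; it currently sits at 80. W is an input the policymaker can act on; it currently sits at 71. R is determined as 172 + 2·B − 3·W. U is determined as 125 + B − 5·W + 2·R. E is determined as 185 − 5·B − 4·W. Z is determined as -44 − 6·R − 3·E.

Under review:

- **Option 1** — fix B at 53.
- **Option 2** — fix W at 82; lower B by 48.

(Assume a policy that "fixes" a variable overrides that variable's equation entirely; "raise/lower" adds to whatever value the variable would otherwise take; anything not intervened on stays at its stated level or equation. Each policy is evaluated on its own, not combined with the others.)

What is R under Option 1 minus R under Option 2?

Option 1 (B := 53):
  B = 53
  W = 71
  R = 172 + 2·53 − 3·71 = 65
Option 2 (W := 82, B − 48):
  B = 80 − 48 = 32
  W = 82
  R = 172 + 2·32 − 3·82 = -10
R: 65 − (-10) = 75

75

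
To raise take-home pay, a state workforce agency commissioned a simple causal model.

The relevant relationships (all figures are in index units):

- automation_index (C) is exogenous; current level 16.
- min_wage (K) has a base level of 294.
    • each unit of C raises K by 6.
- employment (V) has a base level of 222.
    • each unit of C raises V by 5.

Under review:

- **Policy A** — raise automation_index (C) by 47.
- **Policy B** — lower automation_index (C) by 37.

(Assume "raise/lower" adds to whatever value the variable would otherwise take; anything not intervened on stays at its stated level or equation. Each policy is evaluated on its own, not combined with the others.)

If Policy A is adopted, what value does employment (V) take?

537

Policy A (C + 47):
  C = 16 + 47 = 63
  V = 222 + 5·63 = 537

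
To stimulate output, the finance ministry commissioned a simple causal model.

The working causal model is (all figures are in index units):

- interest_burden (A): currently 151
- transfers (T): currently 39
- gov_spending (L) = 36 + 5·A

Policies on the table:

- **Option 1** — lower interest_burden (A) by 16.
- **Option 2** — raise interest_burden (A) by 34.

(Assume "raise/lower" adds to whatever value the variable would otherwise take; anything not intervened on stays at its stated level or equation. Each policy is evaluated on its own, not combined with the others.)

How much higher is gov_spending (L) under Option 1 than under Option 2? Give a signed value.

-250

Option 1 (A − 16):
  A = 151 − 16 = 135
  L = 36 + 5·135 = 711
Option 2 (A + 34):
  A = 151 + 34 = 185
  L = 36 + 5·185 = 961
L: 711 − 961 = -250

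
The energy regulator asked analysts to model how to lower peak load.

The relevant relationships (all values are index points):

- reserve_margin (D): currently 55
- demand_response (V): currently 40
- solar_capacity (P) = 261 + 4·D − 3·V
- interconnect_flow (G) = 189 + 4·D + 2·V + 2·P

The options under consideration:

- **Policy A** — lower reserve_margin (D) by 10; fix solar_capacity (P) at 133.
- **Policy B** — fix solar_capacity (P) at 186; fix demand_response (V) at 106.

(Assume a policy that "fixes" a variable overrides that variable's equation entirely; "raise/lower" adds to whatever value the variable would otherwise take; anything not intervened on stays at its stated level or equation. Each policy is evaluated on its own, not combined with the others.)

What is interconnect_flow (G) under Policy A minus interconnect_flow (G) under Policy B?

Policy A (D − 10, P := 133):
  D = 55 − 10 = 45
  V = 40
  P = 133
  G = 189 + 4·45 + 2·40 + 2·133 = 715
Policy B (P := 186, V := 106):
  D = 55
  V = 106
  P = 186
  G = 189 + 4·55 + 2·106 + 2·186 = 993
G: 715 − 993 = -278

-278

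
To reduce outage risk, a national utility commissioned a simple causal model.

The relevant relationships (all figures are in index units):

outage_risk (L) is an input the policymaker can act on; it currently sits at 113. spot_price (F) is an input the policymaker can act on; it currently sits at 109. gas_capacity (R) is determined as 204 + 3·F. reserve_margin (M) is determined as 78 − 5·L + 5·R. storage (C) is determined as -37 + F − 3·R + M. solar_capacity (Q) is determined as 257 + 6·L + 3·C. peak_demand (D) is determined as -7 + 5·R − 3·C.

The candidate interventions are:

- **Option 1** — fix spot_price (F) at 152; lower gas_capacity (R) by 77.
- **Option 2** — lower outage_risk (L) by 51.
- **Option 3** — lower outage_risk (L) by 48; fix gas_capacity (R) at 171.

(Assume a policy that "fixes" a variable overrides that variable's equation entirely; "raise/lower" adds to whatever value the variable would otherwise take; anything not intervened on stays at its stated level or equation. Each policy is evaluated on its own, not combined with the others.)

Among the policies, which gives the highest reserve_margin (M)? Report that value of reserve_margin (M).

2428

Option 1 (F := 152, R − 77):
  L = 113
  F = 152
  R = 204 + 3·152 (−77 from intervention) = 583
  M = 78 − 5·113 + 5·583 = 2428
Option 2 (L − 51):
  L = 113 − 51 = 62
  F = 109
  R = 204 + 3·109 = 531
  M = 78 − 5·62 + 5·531 = 2423
Option 3 (L − 48, R := 171):
  L = 113 − 48 = 65
  F = 109
  R = 171
  M = 78 − 5·65 + 5·171 = 608
Comparing — Option 1: M=2428, Option 2: M=2423, Option 3: M=608. Highest is 2428 (Option 1).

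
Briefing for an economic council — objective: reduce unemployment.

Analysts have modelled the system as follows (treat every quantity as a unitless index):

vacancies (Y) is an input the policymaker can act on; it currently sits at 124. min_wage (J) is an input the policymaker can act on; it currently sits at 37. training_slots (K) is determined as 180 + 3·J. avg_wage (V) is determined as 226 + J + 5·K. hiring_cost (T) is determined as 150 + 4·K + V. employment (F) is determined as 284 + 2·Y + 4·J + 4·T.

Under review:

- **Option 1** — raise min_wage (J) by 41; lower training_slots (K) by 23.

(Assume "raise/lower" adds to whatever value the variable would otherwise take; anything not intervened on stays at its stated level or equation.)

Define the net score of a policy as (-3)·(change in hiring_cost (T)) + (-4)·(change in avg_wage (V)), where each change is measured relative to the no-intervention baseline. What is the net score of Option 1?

Baseline:
  J = 37
  K = 180 + 3·37 = 291
  V = 226 + 37 + 5·291 = 1718
  T = 150 + 4·291 + 1718 = 3032
Option 1 (J + 41, K − 23):
  J = 37 + 41 = 78
  K = 180 + 3·78 (−23 from intervention) = 391
  V = 226 + 78 + 5·391 = 2259
  T = 150 + 4·391 + 2259 = 3973
ΔT = 3973 − 3032 = 941; ΔV = 2259 − 1718 = 541
Score = (-3)·941 + (-4)·541 = -4987

-4987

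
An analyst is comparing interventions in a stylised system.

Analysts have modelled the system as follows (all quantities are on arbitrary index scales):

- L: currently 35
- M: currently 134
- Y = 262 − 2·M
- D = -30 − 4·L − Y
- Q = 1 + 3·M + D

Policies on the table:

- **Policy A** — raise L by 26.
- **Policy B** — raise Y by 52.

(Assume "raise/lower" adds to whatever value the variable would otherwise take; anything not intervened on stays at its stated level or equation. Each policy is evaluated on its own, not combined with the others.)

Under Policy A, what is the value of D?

-268

Policy A (L + 26):
  L = 35 + 26 = 61
  M = 134
  Y = 262 − 2·134 = -6
  D = -30 − 4·61 − (-6) = -268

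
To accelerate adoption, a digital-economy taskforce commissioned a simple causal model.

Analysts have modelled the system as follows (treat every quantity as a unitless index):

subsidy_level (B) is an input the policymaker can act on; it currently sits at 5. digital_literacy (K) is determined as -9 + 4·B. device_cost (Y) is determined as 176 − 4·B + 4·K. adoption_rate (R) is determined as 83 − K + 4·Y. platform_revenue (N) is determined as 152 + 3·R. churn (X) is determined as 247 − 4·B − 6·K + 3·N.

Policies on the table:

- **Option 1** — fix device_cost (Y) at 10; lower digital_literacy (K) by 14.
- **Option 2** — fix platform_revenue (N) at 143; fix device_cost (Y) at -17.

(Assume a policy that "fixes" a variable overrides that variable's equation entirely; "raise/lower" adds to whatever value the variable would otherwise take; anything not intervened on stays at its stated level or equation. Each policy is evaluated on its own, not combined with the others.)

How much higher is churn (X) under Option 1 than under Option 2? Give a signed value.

1245

Option 1 (Y := 10, K − 14):
  B = 5
  K = -9 + 4·5 (−14 from intervention) = -3
  Y = 10
  R = 83 − (-3) + 4·10 = 126
  N = 152 + 3·126 = 530
  X = 247 − 4·5 − 6·(-3) + 3·530 = 1835
Option 2 (N := 143, Y := -17):
  B = 5
  K = -9 + 4·5 = 11
  Y = -17
  R = 83 − 11 + 4·(-17) = 4
  N = 143
  X = 247 − 4·5 − 6·11 + 3·143 = 590
X: 1835 − 590 = 1245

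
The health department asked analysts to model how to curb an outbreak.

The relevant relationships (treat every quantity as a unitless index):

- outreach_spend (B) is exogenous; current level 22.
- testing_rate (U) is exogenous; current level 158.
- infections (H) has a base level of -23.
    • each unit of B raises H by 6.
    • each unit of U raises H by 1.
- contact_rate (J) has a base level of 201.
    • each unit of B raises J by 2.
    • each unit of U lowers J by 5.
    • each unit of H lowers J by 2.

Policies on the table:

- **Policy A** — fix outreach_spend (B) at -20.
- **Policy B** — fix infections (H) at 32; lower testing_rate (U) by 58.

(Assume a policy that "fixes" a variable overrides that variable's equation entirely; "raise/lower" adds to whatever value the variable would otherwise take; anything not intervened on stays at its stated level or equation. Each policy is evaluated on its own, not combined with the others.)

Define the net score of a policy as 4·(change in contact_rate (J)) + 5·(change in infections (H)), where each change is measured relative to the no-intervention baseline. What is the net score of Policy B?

1865

Baseline:
  B = 22
  U = 158
  H = -23 + 6·22 + 158 = 267
  J = 201 + 2·22 − 5·158 − 2·267 = -1079
Policy B (H := 32, U − 58):
  B = 22
  U = 158 − 58 = 100
  H = 32
  J = 201 + 2·22 − 5·100 − 2·32 = -319
ΔJ = -319 − (-1079) = 760; ΔH = 32 − 267 = -235
Score = 4·760 + 5·(-235) = 1865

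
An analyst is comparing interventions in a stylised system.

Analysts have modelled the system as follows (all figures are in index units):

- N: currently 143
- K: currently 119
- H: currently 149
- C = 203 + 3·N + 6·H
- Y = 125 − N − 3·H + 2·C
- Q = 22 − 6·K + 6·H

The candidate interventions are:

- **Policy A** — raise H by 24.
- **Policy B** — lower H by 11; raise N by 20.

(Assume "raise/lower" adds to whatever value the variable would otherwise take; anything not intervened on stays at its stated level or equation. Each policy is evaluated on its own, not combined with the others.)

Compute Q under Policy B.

Policy B (H − 11, N + 20):
  K = 119
  H = 149 − 11 = 138
  Q = 22 − 6·119 + 6·138 = 136

136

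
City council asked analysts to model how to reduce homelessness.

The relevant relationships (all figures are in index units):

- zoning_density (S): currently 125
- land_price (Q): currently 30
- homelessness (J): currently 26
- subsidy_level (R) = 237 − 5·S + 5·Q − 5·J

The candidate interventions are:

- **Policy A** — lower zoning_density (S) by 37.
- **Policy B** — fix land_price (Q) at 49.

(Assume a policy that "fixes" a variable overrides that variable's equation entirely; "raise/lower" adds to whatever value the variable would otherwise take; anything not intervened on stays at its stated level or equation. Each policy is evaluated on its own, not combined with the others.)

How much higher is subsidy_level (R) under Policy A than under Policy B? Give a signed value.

90

Policy A (S − 37):
  S = 125 − 37 = 88
  Q = 30
  J = 26
  R = 237 − 5·88 + 5·30 − 5·26 = -183
Policy B (Q := 49):
  S = 125
  Q = 49
  J = 26
  R = 237 − 5·125 + 5·49 − 5·26 = -273
R: -183 − (-273) = 90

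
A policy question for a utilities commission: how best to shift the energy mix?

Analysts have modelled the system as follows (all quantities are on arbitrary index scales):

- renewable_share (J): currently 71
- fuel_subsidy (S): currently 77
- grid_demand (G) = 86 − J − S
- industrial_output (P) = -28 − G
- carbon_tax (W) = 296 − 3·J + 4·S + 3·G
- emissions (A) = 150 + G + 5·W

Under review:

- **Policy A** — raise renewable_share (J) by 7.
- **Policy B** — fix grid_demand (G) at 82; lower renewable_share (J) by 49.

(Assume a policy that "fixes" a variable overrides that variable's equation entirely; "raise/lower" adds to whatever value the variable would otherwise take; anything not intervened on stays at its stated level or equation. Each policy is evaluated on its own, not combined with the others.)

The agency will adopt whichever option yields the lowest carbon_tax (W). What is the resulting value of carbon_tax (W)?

Policy A (J + 7):
  J = 71 + 7 = 78
  S = 77
  G = 86 − 78 − 77 = -69
  W = 296 − 3·78 + 4·77 + 3·(-69) = 163
Policy B (G := 82, J − 49):
  J = 71 − 49 = 22
  S = 77
  G = 82
  W = 296 − 3·22 + 4·77 + 3·82 = 784
Comparing — Policy A: W=163, Policy B: W=784. Lowest is 163 (Policy A).

163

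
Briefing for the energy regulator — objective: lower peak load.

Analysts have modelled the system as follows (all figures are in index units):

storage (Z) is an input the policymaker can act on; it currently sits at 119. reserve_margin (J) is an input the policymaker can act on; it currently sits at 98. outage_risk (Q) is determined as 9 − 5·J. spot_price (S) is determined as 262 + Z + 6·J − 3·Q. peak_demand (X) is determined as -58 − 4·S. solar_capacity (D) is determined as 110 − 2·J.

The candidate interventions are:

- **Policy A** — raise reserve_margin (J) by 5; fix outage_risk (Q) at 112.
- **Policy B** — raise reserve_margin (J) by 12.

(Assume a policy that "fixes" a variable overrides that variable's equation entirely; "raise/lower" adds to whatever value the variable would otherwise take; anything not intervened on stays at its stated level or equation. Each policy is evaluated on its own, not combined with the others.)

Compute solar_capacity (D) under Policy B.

Policy B (J + 12):
  J = 98 + 12 = 110
  D = 110 − 2·110 = -110

-110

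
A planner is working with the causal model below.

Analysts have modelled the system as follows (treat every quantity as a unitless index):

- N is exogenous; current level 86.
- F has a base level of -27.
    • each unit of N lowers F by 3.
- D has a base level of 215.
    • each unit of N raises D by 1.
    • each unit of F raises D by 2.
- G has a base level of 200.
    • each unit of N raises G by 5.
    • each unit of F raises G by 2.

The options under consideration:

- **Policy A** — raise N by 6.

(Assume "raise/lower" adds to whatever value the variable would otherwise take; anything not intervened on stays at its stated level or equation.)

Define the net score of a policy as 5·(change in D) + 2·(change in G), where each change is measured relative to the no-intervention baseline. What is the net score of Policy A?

-162

Baseline:
  N = 86
  F = -27 − 3·86 = -285
  D = 215 + 86 + 2·(-285) = -269
  G = 200 + 5·86 + 2·(-285) = 60
Policy A (N + 6):
  N = 86 + 6 = 92
  F = -27 − 3·92 = -303
  D = 215 + 92 + 2·(-303) = -299
  G = 200 + 5·92 + 2·(-303) = 54
ΔD = -299 − (-269) = -30; ΔG = 54 − 60 = -6
Score = 5·(-30) + 2·(-6) = -162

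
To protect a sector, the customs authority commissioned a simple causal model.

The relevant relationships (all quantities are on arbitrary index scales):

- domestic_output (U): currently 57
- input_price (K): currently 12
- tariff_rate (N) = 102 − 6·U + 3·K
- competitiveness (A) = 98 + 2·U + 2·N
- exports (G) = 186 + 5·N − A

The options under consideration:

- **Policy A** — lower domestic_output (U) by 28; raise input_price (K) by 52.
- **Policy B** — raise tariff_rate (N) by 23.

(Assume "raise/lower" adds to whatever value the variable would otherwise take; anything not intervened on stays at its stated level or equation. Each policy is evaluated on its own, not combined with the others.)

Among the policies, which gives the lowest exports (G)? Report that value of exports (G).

-569

Policy A (U − 28, K + 52):
  U = 57 − 28 = 29
  K = 12 + 52 = 64
  N = 102 − 6·29 + 3·64 = 120
  A = 98 + 2·29 + 2·120 = 396
  G = 186 + 5·120 − 396 = 390
Policy B (N + 23):
  U = 57
  K = 12
  N = 102 − 6·57 + 3·12 (+23 from intervention) = -181
  A = 98 + 2·57 + 2·(-181) = -150
  G = 186 + 5·(-181) − (-150) = -569
Comparing — Policy A: G=390, Policy B: G=-569. Lowest is -569 (Policy B).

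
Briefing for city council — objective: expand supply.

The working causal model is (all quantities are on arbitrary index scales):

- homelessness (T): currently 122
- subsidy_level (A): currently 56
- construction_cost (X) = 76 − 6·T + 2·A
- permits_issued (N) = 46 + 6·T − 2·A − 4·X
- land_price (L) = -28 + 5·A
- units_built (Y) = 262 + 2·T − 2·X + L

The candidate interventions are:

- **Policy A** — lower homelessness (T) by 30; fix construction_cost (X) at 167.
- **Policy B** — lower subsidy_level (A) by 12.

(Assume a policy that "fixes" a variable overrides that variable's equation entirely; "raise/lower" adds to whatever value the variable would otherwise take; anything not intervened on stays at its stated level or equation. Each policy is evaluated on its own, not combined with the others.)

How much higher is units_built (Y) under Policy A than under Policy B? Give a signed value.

Policy A (T − 30, X := 167):
  T = 122 − 30 = 92
  A = 56
  X = 167
  L = -28 + 5·56 = 252
  Y = 262 + 2·92 − 2·167 + 252 = 364
Policy B (A − 12):
  T = 122
  A = 56 − 12 = 44
  X = 76 − 6·122 + 2·44 = -568
  L = -28 + 5·44 = 192
  Y = 262 + 2·122 − 2·(-568) + 192 = 1834
Y: 364 − 1834 = -1470

-1470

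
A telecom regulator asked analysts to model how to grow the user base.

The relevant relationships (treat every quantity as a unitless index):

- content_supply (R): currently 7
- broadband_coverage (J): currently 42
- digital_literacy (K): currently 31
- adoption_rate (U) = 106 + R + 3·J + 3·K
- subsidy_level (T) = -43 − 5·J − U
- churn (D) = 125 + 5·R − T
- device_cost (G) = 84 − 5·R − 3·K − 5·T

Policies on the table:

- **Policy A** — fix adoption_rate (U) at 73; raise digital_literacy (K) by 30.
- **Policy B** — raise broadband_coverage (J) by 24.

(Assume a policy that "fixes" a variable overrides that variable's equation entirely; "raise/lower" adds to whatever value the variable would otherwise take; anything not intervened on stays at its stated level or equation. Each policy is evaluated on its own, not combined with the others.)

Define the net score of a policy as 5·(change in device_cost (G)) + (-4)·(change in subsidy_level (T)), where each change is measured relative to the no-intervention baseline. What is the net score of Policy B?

5568

Baseline:
  R = 7
  J = 42
  K = 31
  U = 106 + 7 + 3·42 + 3·31 = 332
  T = -43 − 5·42 − 332 = -585
  G = 84 − 5·7 − 3·31 − 5·(-585) = 2881
Policy B (J + 24):
  R = 7
  J = 42 + 24 = 66
  K = 31
  U = 106 + 7 + 3·66 + 3·31 = 404
  T = -43 − 5·66 − 404 = -777
  G = 84 − 5·7 − 3·31 − 5·(-777) = 3841
ΔG = 3841 − 2881 = 960; ΔT = -777 − (-585) = -192
Score = 5·960 + (-4)·(-192) = 5568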